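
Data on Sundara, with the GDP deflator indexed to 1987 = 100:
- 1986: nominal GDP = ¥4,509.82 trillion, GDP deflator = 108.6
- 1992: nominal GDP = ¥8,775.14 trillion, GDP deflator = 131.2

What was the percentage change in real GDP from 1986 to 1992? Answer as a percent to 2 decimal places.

Deflate each year: 1986 → 4509.82/1.086 = 4152.69; 1992 → 8775.14/1.312 = 6688.37.
So real GDP changed by 6688.37/4152.69 − 1 = 0.6106, i.e. 61.06%.

61.06%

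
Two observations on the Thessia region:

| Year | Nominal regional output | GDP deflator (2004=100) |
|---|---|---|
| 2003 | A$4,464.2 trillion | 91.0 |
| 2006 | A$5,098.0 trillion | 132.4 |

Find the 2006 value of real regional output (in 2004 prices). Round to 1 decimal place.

A$3,850.5 trillion

Real regional output = Nominal / (GDP deflator/100) = 5098.0 / 1.324 = 3850.45.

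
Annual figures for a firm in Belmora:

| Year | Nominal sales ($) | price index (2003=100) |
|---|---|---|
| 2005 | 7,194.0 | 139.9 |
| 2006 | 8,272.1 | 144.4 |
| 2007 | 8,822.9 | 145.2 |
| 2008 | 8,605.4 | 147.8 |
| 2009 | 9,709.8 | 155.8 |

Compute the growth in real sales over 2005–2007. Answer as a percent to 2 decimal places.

18.17%

Real sales 2005 = 7194.0/1.399 = 5142.24.
Real sales 2007 = 8822.9/1.452 = 6076.38.
Change = 6076.38/5142.24 − 1 = 0.1817.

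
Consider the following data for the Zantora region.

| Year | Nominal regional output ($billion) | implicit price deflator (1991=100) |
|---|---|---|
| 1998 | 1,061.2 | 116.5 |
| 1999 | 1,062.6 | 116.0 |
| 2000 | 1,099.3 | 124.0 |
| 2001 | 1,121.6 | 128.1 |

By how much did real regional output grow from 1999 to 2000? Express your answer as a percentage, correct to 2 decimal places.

-3.22%

Real regional output 1999 = 1062.6/1.160 = 916.03.
Real regional output 2000 = 1099.3/1.240 = 886.53.
Change = 886.53/916.03 − 1 = -0.0322.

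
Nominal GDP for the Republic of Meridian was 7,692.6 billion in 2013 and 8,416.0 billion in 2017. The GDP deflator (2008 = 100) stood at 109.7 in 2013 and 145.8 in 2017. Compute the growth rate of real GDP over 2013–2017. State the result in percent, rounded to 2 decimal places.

-17.68%

Real GDP 2013 = 7692.6 / 1.097 = 7012.40.
Real GDP 2017 = 8416.0 / 1.458 = 5772.29.
Real growth = 5772.29 / 7012.40 − 1 = -0.1768.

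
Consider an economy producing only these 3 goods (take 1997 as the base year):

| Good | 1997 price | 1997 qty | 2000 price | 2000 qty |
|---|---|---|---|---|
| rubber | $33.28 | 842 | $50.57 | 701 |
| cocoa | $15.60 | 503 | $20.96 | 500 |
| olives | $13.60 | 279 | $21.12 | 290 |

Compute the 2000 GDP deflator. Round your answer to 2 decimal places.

Nominal GDP 2000 = 50.57·701 + 20.96·500 + 21.12·290 = 52054.37.
Real GDP 2000 (at 1997 prices) = 33.28·701 + 15.60·500 + 13.60·290 = 35073.28.
Deflator = Nominal/Real × 100 = 52054.37/35073.28 × 100 = 148.416.

148.42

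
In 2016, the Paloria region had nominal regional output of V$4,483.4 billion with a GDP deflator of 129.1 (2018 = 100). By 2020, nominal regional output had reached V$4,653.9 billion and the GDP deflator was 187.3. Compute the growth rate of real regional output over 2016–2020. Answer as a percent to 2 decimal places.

-28.45%

Real regional output 2016 = 4483.4 / 1.291 = 3472.81.
Real regional output 2020 = 4653.9 / 1.873 = 2484.73.
Real growth = 2484.73 / 3472.81 − 1 = -0.2845.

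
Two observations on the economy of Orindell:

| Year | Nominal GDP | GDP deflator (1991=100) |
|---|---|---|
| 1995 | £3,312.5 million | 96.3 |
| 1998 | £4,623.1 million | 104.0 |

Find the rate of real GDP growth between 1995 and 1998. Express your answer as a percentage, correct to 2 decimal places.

Real GDP 1995 = 3312.5 / 0.963 = 3439.77.
Real GDP 1998 = 4623.1 / 1.040 = 4445.29.
Real growth = 4445.29 / 3439.77 − 1 = 0.2923.

29.23%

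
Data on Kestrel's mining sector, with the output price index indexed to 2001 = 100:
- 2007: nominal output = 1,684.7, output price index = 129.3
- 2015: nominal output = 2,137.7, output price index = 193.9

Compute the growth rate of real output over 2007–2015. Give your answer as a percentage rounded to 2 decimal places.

-15.39%

Deflate each year: 2007 → 1684.7/1.293 = 1302.94; 2015 → 2137.7/1.939 = 1102.48.
So real output changed by 1102.48/1302.94 − 1 = -0.1539, i.e. -15.39%.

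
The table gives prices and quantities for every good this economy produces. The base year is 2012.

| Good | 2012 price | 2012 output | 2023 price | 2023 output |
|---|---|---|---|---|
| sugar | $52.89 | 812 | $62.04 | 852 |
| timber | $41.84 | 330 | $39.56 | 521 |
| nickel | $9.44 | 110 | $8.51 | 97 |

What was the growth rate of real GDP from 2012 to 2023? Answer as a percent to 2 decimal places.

17.28%

Real GDP 2012 = Nominal GDP 2012 = 52.89·812 + 41.84·330 + 9.44·110 = 57792.28.
Real GDP 2023 (at 2012 prices) = 52.89·852 + 41.84·521 + 9.44·97 = 67776.60.
Real growth = 67776.60/57792.28 − 1 = 0.1728.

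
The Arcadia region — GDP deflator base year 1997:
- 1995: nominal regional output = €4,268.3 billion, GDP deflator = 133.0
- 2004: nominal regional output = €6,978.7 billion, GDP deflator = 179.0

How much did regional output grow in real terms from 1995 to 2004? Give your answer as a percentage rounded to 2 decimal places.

Deflate each year: 1995 → 4268.3/1.330 = 3209.25; 2004 → 6978.7/1.790 = 3898.72.
So real regional output changed by 3898.72/3209.25 − 1 = 0.2148, i.e. 21.48%.

21.48%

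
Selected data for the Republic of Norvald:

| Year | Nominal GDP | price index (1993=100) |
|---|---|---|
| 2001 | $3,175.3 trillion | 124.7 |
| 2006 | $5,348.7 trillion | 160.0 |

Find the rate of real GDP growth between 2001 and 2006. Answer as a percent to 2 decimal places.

31.28%

Deflate each year: 2001 → 3175.3/1.247 = 2546.35; 2006 → 5348.7/1.600 = 3342.94.
So real GDP changed by 3342.94/2546.35 − 1 = 0.3128, i.e. 31.28%.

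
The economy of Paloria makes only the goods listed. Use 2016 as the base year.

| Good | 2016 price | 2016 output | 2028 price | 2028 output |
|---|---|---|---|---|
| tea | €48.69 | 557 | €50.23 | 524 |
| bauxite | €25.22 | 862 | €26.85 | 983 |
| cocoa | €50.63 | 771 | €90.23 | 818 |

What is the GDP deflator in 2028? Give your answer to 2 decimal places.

137.94

Nominal GDP 2028 = 50.23·524 + 26.85·983 + 90.23·818 = 126522.21.
Real GDP 2028 (at 2016 prices) = 48.69·524 + 25.22·983 + 50.63·818 = 91720.16.
Deflator = Nominal/Real × 100 = 126522.21/91720.16 × 100 = 137.944.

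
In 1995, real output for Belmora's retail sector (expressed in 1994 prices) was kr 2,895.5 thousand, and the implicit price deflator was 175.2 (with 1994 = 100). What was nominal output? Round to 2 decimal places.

Nominal output = Real × (implicit price deflator/100) = 2895.5 × 1.752 = 5072.92.

kr 5,072.92 thousand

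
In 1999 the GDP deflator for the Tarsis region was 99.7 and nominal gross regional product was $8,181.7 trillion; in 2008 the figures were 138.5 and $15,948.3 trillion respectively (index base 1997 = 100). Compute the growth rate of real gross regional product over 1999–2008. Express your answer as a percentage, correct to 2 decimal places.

40.32%

Real gross regional product 1999 = 8181.7 / 0.997 = 8206.32.
Real gross regional product 2008 = 15948.3 / 1.385 = 11515.02.
Real growth = 11515.02 / 8206.32 − 1 = 0.4032.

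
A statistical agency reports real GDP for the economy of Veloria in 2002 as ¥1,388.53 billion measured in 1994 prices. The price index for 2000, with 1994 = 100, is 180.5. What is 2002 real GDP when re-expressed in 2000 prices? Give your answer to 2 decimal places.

¥2,506.30 billion

Real GDP in 2000 prices = Real GDP in 1994 prices × (P_2000/P_1994) = 1388.53 × 1.805 = 2506.30.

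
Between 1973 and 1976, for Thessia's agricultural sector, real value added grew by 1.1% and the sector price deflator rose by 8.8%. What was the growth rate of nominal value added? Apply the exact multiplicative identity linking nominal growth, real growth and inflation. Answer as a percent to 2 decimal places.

(1 + g_nom) = (1 + g_real)(1 + π) = 1.0110 × 1.0880 = 1.09997.

10.00%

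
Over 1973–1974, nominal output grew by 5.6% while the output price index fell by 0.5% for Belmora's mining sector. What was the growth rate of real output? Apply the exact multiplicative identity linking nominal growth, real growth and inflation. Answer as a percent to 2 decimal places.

(1 + g_nom) = (1 + g_real)(1 + π), so g_real = 1.0560 / 0.9950 − 1 = 0.06131.

6.13%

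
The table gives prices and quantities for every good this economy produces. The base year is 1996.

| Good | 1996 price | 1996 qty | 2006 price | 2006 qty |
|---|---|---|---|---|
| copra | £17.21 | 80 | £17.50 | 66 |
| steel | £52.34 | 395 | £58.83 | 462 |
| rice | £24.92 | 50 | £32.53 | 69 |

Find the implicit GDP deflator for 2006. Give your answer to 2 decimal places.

Nominal GDP 2006 = 17.50·66 + 58.83·462 + 32.53·69 = 30579.03.
Real GDP 2006 (at 1996 prices) = 17.21·66 + 52.34·462 + 24.92·69 = 27036.42.
Deflator = Nominal/Real × 100 = 30579.03/27036.42 × 100 = 113.103.

113.10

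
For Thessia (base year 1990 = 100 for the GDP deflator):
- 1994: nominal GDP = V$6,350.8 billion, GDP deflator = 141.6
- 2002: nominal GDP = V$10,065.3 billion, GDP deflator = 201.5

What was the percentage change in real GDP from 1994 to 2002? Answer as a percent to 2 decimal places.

11.37%

Real GDP 1994 = 6350.8 / 1.416 = 4485.03.
Real GDP 2002 = 10065.3 / 2.015 = 4995.19.
Real growth = 4995.19 / 4485.03 − 1 = 0.1137.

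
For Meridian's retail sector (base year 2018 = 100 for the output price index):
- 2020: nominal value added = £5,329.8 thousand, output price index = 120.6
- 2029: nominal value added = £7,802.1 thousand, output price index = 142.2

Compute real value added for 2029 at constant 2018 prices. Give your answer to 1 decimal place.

£5,486.7 thousand

Real value added = Nominal / (output price index/100) = 7802.1 / 1.422 = 5486.71.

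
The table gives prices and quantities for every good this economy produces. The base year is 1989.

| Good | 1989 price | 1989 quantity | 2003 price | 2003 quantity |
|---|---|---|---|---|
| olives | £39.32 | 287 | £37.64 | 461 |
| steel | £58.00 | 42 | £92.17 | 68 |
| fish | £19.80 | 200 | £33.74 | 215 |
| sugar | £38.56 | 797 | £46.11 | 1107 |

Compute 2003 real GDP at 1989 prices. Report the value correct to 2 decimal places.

Real GDP 2003 = Σ (p_1989 × q_2003) = 39.32·461 + 58.00·68 + 19.80·215 + 38.56·1107 = 69013.44.

£69013.44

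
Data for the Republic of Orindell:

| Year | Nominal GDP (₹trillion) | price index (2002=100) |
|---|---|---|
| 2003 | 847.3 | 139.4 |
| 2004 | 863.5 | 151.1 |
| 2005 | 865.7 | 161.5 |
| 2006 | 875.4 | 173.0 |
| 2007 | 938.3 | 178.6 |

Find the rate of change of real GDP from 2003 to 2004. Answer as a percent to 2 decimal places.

Real GDP 2003 = 847.3/1.394 = 607.82.
Real GDP 2004 = 863.5/1.511 = 571.48.
Change = 571.48/607.82 − 1 = -0.0598.

-5.98%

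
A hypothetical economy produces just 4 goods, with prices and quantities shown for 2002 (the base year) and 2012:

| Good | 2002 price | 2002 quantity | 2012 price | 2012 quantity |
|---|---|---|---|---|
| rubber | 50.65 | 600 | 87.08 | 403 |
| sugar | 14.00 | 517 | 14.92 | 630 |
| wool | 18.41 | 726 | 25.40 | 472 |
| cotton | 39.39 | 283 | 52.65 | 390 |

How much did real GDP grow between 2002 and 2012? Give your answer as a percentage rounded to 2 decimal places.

-14.25%

Real GDP 2002 = Nominal GDP 2002 = 50.65·600 + 14.00·517 + 18.41·726 + 39.39·283 = 62141.03.
Real GDP 2012 (at 2002 prices) = 50.65·403 + 14.00·630 + 18.41·472 + 39.39·390 = 53283.57.
Real growth = 53283.57/62141.03 − 1 = -0.1425.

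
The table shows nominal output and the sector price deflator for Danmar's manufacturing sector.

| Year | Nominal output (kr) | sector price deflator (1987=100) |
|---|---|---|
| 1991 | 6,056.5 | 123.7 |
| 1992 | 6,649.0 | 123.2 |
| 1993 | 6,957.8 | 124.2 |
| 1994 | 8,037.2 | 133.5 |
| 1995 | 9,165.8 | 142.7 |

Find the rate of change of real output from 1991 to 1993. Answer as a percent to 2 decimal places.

Real output 1991 = 6056.5/1.237 = 4896.12.
Real output 1993 = 6957.8/1.242 = 5602.09.
Change = 5602.09/4896.12 − 1 = 0.1442.

14.42%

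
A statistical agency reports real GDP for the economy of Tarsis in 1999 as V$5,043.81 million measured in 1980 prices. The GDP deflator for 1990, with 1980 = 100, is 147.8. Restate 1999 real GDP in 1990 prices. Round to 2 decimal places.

Real GDP in 1990 prices = Real GDP in 1980 prices × (P_1990/P_1980) = 5043.81 × 1.478 = 7454.75.

V$7,454.75 million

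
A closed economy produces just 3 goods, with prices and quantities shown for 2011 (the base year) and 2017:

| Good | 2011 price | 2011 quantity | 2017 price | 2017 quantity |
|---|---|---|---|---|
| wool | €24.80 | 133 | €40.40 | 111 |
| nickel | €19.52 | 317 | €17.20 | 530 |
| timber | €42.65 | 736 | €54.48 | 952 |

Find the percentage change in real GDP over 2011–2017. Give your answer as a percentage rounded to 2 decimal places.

31.37%

Real GDP 2011 = Nominal GDP 2011 = 24.80·133 + 19.52·317 + 42.65·736 = 40876.64.
Real GDP 2017 (at 2011 prices) = 24.80·111 + 19.52·530 + 42.65·952 = 53701.20.
Real growth = 53701.20/40876.64 − 1 = 0.3137.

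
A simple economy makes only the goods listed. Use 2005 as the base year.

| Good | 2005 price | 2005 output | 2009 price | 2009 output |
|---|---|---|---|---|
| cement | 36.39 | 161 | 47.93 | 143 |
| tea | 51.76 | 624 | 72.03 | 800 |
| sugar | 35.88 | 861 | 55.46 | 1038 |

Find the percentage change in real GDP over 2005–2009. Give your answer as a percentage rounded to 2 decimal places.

Real GDP 2005 = Nominal GDP 2005 = 36.39·161 + 51.76·624 + 35.88·861 = 69049.71.
Real GDP 2009 (at 2005 prices) = 36.39·143 + 51.76·800 + 35.88·1038 = 83855.21.
Real growth = 83855.21/69049.71 − 1 = 0.2144.

21.44%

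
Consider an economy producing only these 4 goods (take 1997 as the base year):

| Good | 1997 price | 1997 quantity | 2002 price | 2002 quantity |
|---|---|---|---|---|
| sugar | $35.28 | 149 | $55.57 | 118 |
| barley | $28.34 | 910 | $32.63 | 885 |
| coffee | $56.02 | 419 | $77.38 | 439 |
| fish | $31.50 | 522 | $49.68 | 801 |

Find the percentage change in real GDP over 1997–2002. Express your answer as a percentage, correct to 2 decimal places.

11.42%

Real GDP 1997 = Nominal GDP 1997 = 35.28·149 + 28.34·910 + 56.02·419 + 31.50·522 = 70961.50.
Real GDP 2002 (at 1997 prices) = 35.28·118 + 28.34·885 + 56.02·439 + 31.50·801 = 79068.22.
Real growth = 79068.22/70961.50 − 1 = 0.1142.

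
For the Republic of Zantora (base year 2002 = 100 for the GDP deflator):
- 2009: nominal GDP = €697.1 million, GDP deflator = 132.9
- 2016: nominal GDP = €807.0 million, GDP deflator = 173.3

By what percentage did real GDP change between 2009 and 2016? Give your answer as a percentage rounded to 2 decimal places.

-11.22%

Deflate each year: 2009 → 697.1/1.329 = 524.53; 2016 → 807.0/1.733 = 465.67.
So real GDP changed by 465.67/524.53 − 1 = -0.1122, i.e. -11.22%.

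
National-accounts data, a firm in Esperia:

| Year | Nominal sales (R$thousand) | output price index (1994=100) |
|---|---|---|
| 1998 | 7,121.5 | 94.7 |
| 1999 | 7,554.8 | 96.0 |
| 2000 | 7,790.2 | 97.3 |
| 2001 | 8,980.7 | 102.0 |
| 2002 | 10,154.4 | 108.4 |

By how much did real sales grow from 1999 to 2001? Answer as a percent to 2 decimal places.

Real sales 1999 = 7554.8/0.960 = 7869.58.
Real sales 2001 = 8980.7/1.020 = 8804.61.
Change = 8804.61/7869.58 − 1 = 0.1188.

11.88%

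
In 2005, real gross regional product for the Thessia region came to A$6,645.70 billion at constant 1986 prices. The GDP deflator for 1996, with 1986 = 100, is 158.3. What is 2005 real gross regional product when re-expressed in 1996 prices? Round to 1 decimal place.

A$10,520.1 billion

Real gross regional product in 1996 prices = Real gross regional product in 1986 prices × (P_1996/P_1986) = 6645.70 × 1.583 = 10520.14.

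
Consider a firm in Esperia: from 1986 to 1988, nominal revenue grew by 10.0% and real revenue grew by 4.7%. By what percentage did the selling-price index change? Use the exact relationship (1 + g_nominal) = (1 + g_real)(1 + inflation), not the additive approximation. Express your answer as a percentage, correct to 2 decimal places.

5.06%

(1 + g_nom) = (1 + g_real)(1 + π), so π = 1.1000 / 1.0470 − 1 = 0.05062.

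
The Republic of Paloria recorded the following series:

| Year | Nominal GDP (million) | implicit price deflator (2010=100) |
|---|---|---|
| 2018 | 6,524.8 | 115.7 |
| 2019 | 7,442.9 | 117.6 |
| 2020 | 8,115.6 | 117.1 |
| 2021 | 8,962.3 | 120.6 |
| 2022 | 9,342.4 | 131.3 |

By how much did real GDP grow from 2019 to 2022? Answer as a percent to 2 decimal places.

Real GDP 2019 = 7442.9/1.176 = 6329.00.
Real GDP 2022 = 9342.4/1.313 = 7115.31.
Change = 7115.31/6329.00 − 1 = 0.1242.

12.42%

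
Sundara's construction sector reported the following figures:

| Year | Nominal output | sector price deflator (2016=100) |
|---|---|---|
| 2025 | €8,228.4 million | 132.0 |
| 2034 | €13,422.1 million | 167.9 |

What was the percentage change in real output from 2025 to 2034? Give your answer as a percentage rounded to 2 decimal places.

28.24%

Real output 2025 = 8228.4 / 1.320 = 6233.64.
Real output 2034 = 13422.1 / 1.679 = 7994.10.
Real growth = 7994.10 / 6233.64 − 1 = 0.2824.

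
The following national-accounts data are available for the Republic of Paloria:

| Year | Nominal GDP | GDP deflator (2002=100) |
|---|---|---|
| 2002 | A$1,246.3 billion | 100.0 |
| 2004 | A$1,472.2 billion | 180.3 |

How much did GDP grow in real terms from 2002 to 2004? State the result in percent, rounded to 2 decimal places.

Real GDP 2002 = 1246.3 / 1.000 = 1246.30.
Real GDP 2004 = 1472.2 / 1.803 = 816.53.
Real growth = 816.53 / 1246.30 − 1 = -0.3448.

-34.48%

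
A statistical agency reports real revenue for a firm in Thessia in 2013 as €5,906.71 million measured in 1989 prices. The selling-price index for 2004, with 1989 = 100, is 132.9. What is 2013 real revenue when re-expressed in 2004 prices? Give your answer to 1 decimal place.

Real revenue in 2004 prices = Real revenue in 1989 prices × (P_2004/P_1989) = 5906.71 × 1.329 = 7850.02.

€7,850.0 million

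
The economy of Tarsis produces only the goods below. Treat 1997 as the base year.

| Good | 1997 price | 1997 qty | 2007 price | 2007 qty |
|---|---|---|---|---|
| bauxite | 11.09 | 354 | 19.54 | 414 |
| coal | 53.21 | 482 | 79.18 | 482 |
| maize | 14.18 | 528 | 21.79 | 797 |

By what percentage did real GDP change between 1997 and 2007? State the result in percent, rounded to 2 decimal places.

12.09%

Real GDP 1997 = Nominal GDP 1997 = 11.09·354 + 53.21·482 + 14.18·528 = 37060.12.
Real GDP 2007 (at 1997 prices) = 11.09·414 + 53.21·482 + 14.18·797 = 41539.94.
Real growth = 41539.94/37060.12 − 1 = 0.1209.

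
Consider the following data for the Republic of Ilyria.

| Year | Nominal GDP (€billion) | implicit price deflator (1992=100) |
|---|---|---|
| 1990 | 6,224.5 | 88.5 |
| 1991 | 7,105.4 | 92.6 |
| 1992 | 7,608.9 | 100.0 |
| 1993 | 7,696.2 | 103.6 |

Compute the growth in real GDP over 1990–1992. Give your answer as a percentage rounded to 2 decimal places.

Real GDP 1990 = 6224.5/0.885 = 7033.33.
Real GDP 1992 = 7608.9/1.000 = 7608.90.
Change = 7608.90/7033.33 − 1 = 0.0818.

8.18%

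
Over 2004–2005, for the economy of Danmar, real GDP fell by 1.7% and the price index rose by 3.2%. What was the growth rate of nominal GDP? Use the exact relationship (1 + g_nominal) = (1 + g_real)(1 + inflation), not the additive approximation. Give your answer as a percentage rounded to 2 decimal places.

(1 + g_nom) = (1 + g_real)(1 + π) = 0.9830 × 1.0320 = 1.01446.

1.45%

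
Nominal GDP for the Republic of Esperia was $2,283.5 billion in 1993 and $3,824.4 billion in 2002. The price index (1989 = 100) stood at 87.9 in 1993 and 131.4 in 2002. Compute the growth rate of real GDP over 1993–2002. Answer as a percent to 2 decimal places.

12.04%

Real GDP 1993 = 2283.5 / 0.879 = 2597.84.
Real GDP 2002 = 3824.4 / 1.314 = 2910.50.
Real growth = 2910.50 / 2597.84 − 1 = 0.1204.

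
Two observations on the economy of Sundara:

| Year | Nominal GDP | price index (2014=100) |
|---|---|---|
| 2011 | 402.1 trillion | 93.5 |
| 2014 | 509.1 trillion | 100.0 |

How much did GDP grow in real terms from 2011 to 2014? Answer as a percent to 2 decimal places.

Real GDP 2011 = 402.1 / 0.935 = 430.05.
Real GDP 2014 = 509.1 / 1.000 = 509.10.
Real growth = 509.10 / 430.05 − 1 = 0.1838.

18.38%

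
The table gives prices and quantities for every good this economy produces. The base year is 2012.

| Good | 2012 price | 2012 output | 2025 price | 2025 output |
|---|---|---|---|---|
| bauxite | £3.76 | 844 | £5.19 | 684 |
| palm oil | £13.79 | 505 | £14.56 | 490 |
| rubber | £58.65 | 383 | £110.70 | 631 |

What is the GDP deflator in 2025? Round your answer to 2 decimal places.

173.80

Nominal GDP 2025 = 5.19·684 + 14.56·490 + 110.70·631 = 80536.06.
Real GDP 2025 (at 2012 prices) = 3.76·684 + 13.79·490 + 58.65·631 = 46337.09.
Deflator = Nominal/Real × 100 = 80536.06/46337.09 × 100 = 173.805.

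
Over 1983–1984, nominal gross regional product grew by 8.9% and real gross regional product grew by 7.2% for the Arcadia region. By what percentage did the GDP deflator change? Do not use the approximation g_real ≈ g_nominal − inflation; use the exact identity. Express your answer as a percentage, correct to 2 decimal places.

1.59%

(1 + g_nom) = (1 + g_real)(1 + π), so π = 1.0890 / 1.0720 − 1 = 0.01586.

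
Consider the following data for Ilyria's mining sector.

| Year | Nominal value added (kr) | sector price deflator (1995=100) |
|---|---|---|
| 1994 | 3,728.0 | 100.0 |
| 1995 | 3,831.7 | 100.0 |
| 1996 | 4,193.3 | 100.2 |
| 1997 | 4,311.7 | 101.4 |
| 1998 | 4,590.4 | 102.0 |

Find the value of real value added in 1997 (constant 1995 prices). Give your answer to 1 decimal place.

Real value added 1997 = 4311.7 / 1.014 = 4252.17.

kr 4,252.2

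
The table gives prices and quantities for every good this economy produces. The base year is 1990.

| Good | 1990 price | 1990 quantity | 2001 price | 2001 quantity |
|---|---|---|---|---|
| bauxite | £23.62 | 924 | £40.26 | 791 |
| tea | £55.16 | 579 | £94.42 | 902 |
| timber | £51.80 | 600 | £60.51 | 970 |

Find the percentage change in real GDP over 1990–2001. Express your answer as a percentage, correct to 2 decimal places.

Real GDP 1990 = Nominal GDP 1990 = 23.62·924 + 55.16·579 + 51.80·600 = 84842.52.
Real GDP 2001 (at 1990 prices) = 23.62·791 + 55.16·902 + 51.80·970 = 118683.74.
Real growth = 118683.74/84842.52 − 1 = 0.3989.

39.89%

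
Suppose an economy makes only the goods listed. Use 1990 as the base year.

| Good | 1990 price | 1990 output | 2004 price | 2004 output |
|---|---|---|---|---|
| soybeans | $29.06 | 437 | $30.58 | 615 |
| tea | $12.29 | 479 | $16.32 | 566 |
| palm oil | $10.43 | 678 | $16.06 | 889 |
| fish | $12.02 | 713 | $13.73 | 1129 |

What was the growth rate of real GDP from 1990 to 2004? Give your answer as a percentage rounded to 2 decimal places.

39.27%

Real GDP 1990 = Nominal GDP 1990 = 29.06·437 + 12.29·479 + 10.43·678 + 12.02·713 = 34227.93.
Real GDP 2004 (at 1990 prices) = 29.06·615 + 12.29·566 + 10.43·889 + 12.02·1129 = 47670.89.
Real growth = 47670.89/34227.93 − 1 = 0.3927.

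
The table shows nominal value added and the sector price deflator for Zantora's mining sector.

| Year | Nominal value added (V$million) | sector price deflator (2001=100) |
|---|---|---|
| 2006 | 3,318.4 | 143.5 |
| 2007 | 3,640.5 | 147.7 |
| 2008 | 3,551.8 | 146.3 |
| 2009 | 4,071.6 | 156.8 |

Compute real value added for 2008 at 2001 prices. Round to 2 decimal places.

Real value added 2008 = 3551.8 / 1.463 = 2427.75.

V$2,427.75 million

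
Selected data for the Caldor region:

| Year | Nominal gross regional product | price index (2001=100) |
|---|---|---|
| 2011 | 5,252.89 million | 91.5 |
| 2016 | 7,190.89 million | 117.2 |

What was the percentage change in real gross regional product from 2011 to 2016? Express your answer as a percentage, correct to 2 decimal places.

6.88%

Deflate each year: 2011 → 5252.89/0.915 = 5740.86; 2016 → 7190.89/1.172 = 6135.57.
So real gross regional product changed by 6135.57/5740.86 − 1 = 0.0688, i.e. 6.88%.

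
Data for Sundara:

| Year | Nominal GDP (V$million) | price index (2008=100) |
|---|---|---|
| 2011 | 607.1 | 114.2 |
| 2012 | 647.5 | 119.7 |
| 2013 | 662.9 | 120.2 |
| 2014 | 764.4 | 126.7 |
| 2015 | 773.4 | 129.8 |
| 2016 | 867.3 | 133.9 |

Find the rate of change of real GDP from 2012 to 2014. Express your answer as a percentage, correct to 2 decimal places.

Real GDP 2012 = 647.5/1.197 = 540.94.
Real GDP 2014 = 764.4/1.267 = 603.31.
Change = 603.31/540.94 − 1 = 0.1153.

11.53%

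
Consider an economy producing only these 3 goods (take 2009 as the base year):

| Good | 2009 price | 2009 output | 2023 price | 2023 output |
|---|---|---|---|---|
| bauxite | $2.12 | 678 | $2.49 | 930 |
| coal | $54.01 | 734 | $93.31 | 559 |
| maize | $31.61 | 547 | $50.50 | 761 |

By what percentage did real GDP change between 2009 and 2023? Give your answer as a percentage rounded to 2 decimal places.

Real GDP 2009 = Nominal GDP 2009 = 2.12·678 + 54.01·734 + 31.61·547 = 58371.37.
Real GDP 2023 (at 2009 prices) = 2.12·930 + 54.01·559 + 31.61·761 = 56218.40.
Real growth = 56218.40/58371.37 − 1 = -0.0369.

-3.69%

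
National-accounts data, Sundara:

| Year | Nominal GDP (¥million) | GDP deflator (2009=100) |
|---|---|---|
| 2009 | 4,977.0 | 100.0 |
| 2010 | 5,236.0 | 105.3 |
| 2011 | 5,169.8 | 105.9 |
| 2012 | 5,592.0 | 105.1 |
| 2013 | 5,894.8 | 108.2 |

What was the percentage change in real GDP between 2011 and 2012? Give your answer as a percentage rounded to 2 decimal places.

Real GDP 2011 = 5169.8/1.059 = 4881.78.
Real GDP 2012 = 5592.0/1.051 = 5320.65.
Change = 5320.65/4881.78 − 1 = 0.0899.

8.99%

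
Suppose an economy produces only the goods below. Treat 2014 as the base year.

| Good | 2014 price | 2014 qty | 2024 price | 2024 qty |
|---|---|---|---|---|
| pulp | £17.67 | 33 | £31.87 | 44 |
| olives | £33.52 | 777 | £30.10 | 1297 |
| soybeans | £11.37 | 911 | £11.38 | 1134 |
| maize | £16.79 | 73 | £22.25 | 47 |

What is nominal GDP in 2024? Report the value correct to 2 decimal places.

£54392.65

Nominal GDP 2024 = Σ (p_2024 × q_2024) = 31.87·44 + 30.10·1297 + 11.38·1134 + 22.25·47 = 54392.65.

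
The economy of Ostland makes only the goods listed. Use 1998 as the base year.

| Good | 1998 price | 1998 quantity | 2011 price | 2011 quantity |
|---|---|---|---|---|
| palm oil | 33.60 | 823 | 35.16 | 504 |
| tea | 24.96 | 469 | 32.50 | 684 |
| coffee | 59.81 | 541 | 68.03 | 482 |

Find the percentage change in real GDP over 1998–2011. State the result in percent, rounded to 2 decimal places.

Real GDP 1998 = Nominal GDP 1998 = 33.60·823 + 24.96·469 + 59.81·541 = 71716.25.
Real GDP 2011 (at 1998 prices) = 33.60·504 + 24.96·684 + 59.81·482 = 62835.46.
Real growth = 62835.46/71716.25 − 1 = -0.1238.

-12.38%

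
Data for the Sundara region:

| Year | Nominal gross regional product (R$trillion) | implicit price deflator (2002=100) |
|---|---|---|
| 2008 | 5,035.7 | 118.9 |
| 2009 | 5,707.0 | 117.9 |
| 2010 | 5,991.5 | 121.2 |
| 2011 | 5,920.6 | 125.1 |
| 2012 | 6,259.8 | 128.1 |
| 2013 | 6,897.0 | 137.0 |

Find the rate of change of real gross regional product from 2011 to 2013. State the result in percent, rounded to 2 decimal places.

6.37%

Real gross regional product 2011 = 5920.6/1.251 = 4732.69.
Real gross regional product 2013 = 6897.0/1.370 = 5034.31.
Change = 5034.31/4732.69 − 1 = 0.0637.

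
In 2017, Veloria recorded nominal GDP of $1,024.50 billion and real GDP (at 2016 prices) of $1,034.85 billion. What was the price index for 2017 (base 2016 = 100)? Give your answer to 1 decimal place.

99.0

price index = (Nominal / Real) × 100 = 1024.50 / 1034.85 × 100 = 99.00.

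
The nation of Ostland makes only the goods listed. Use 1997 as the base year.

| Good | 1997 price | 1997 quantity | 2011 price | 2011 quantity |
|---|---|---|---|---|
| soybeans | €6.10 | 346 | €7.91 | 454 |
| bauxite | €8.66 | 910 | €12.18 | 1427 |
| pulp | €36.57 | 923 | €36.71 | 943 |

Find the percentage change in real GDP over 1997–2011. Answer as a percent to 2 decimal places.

13.41%

Real GDP 1997 = Nominal GDP 1997 = 6.10·346 + 8.66·910 + 36.57·923 = 43745.31.
Real GDP 2011 (at 1997 prices) = 6.10·454 + 8.66·1427 + 36.57·943 = 49612.73.
Real growth = 49612.73/43745.31 − 1 = 0.1341.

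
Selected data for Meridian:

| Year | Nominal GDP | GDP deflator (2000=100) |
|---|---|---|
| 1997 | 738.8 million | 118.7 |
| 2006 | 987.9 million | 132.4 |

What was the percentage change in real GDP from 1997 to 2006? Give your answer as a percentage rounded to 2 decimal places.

19.88%

Real GDP 1997 = 738.8 / 1.187 = 622.41.
Real GDP 2006 = 987.9 / 1.324 = 746.15.
Real growth = 746.15 / 622.41 − 1 = 0.1988.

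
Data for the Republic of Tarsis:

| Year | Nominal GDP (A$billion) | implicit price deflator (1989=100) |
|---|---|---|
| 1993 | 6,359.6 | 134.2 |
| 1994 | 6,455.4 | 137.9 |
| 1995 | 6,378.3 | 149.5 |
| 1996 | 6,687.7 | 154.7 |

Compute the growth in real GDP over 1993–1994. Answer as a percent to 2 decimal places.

-1.22%

Real GDP 1993 = 6359.6/1.342 = 4738.90.
Real GDP 1994 = 6455.4/1.379 = 4681.22.
Change = 4681.22/4738.90 − 1 = -0.0122.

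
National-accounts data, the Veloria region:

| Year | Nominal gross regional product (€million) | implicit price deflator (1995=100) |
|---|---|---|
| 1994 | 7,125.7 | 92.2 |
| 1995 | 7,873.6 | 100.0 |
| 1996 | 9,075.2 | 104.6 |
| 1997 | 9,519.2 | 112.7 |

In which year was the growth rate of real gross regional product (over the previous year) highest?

1995: real = 7873.6/1.000 = 7873.60; growth vs 1994 (7728.52) = 1.88%.
1996: real = 9075.2/1.046 = 8676.10; growth vs 1995 (7873.60) = 10.19%.
1997: real = 9519.2/1.127 = 8446.50; growth vs 1996 (8676.10) = -2.65%.

1996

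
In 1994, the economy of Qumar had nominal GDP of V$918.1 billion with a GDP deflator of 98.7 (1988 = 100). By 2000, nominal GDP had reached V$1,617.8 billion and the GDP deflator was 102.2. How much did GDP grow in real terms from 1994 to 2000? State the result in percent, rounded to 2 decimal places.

Deflate each year: 1994 → 918.1/0.987 = 930.19; 2000 → 1617.8/1.022 = 1582.97.
So real GDP changed by 1582.97/930.19 − 1 = 0.7018, i.e. 70.18%.

70.18%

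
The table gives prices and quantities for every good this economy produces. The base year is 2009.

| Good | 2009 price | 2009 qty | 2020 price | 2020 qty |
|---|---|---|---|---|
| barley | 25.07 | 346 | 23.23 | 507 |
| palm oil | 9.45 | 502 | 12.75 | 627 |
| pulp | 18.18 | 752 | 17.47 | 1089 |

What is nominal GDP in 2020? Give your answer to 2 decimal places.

38796.69

Nominal GDP 2020 = Σ (p_2020 × q_2020) = 23.23·507 + 12.75·627 + 17.47·1089 = 38796.69.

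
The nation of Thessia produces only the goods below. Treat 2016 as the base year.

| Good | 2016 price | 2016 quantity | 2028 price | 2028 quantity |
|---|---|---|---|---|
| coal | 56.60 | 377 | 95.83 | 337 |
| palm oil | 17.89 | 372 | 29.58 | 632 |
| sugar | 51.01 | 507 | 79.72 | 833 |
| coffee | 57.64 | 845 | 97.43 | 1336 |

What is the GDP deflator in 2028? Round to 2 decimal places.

Nominal GDP 2028 = 95.83·337 + 29.58·632 + 79.72·833 + 97.43·1336 = 247562.51.
Real GDP 2028 (at 2016 prices) = 56.60·337 + 17.89·632 + 51.01·833 + 57.64·1336 = 149879.05.
Deflator = Nominal/Real × 100 = 247562.51/149879.05 × 100 = 165.175.

165.17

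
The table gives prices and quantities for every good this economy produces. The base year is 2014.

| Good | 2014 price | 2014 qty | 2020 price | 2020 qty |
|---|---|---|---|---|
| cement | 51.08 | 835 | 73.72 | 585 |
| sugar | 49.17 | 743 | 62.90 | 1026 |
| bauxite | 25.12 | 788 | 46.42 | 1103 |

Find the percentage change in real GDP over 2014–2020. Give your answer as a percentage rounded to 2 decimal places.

Real GDP 2014 = Nominal GDP 2014 = 51.08·835 + 49.17·743 + 25.12·788 = 98979.67.
Real GDP 2020 (at 2014 prices) = 51.08·585 + 49.17·1026 + 25.12·1103 = 108037.58.
Real growth = 108037.58/98979.67 − 1 = 0.0915.

9.15%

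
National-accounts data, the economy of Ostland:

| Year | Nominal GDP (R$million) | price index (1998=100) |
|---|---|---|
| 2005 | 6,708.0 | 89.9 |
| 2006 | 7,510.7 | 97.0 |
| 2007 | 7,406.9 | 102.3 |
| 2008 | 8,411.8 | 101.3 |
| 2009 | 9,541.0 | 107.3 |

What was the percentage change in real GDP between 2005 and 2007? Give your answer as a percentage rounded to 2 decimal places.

Real GDP 2005 = 6708.0/0.899 = 7461.62.
Real GDP 2007 = 7406.9/1.023 = 7240.37.
Change = 7240.37/7461.62 − 1 = -0.0297.

-2.97%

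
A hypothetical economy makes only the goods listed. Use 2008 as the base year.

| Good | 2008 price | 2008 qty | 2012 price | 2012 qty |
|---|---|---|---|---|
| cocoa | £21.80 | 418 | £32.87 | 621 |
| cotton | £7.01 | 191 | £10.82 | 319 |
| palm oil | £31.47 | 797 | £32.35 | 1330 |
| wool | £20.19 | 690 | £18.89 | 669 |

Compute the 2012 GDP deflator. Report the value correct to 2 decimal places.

Nominal GDP 2012 = 32.87·621 + 10.82·319 + 32.35·1330 + 18.89·669 = 79526.76.
Real GDP 2012 (at 2008 prices) = 21.80·621 + 7.01·319 + 31.47·1330 + 20.19·669 = 71136.20.
Deflator = Nominal/Real × 100 = 79526.76/71136.20 × 100 = 111.795.

111.80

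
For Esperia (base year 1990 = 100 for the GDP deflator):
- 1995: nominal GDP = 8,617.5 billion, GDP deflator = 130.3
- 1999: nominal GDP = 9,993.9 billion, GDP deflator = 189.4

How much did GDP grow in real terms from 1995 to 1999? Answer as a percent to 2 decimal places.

-20.22%

Real GDP 1995 = 8617.5 / 1.303 = 6613.58.
Real GDP 1999 = 9993.9 / 1.894 = 5276.61.
Real growth = 5276.61 / 6613.58 − 1 = -0.2022.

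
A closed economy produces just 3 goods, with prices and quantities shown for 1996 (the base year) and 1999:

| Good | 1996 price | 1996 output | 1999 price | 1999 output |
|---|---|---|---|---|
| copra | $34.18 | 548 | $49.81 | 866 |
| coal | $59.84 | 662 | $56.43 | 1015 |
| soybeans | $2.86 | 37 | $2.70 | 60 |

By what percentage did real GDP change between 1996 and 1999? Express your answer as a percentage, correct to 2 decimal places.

Real GDP 1996 = Nominal GDP 1996 = 34.18·548 + 59.84·662 + 2.86·37 = 58450.54.
Real GDP 1999 (at 1996 prices) = 34.18·866 + 59.84·1015 + 2.86·60 = 90509.08.
Real growth = 90509.08/58450.54 − 1 = 0.5485.

54.85%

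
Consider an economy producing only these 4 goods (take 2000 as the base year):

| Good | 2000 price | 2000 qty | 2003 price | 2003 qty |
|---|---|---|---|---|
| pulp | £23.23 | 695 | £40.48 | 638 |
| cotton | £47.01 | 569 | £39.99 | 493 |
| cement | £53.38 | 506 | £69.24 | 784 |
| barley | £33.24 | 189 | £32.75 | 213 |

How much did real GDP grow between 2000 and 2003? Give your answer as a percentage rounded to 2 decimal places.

14.10%

Real GDP 2000 = Nominal GDP 2000 = 23.23·695 + 47.01·569 + 53.38·506 + 33.24·189 = 76186.18.
Real GDP 2003 (at 2000 prices) = 23.23·638 + 47.01·493 + 53.38·784 + 33.24·213 = 86926.71.
Real growth = 86926.71/76186.18 − 1 = 0.1410.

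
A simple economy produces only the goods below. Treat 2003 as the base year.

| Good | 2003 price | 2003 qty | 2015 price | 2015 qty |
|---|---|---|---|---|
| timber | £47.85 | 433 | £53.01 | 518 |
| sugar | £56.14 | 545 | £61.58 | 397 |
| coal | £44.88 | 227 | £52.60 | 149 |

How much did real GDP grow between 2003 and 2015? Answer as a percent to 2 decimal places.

-12.59%

Real GDP 2003 = Nominal GDP 2003 = 47.85·433 + 56.14·545 + 44.88·227 = 61503.11.
Real GDP 2015 (at 2003 prices) = 47.85·518 + 56.14·397 + 44.88·149 = 53761.00.
Real growth = 53761.00/61503.11 − 1 = -0.1259.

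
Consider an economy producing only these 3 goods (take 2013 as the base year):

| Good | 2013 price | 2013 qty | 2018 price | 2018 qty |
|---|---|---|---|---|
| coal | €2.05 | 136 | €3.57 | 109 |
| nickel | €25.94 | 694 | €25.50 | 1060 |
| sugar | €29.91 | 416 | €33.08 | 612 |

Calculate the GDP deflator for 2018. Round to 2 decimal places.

103.56

Nominal GDP 2018 = 3.57·109 + 25.50·1060 + 33.08·612 = 47664.09.
Real GDP 2018 (at 2013 prices) = 2.05·109 + 25.94·1060 + 29.91·612 = 46024.77.
Deflator = Nominal/Real × 100 = 47664.09/46024.77 × 100 = 103.562.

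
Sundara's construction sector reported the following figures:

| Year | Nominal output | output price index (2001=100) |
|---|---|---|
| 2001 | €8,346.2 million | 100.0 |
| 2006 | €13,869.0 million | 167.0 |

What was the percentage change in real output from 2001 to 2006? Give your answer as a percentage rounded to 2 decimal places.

Deflate each year: 2001 → 8346.2/1.000 = 8346.20; 2006 → 13869.0/1.670 = 8304.79.
So real output changed by 8304.79/8346.20 − 1 = -0.0050, i.e. -0.50%.

-0.50%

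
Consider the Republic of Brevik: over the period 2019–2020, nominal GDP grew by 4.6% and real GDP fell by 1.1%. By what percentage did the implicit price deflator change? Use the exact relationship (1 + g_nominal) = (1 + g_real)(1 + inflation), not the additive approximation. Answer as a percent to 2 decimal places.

5.76%

(1 + g_nom) = (1 + g_real)(1 + π), so π = 1.0460 / 0.9890 − 1 = 0.05763.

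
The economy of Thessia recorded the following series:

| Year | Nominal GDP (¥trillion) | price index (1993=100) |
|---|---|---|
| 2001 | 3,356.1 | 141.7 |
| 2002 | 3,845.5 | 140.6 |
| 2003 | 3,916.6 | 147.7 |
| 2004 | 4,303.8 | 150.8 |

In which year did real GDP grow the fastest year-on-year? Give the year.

2002: real = 3845.5/1.406 = 2735.06; growth vs 2001 (2368.45) = 15.48%.
2003: real = 3916.6/1.477 = 2651.73; growth vs 2002 (2735.06) = -3.05%.
2004: real = 4303.8/1.508 = 2853.98; growth vs 2003 (2651.73) = 7.63%.

2002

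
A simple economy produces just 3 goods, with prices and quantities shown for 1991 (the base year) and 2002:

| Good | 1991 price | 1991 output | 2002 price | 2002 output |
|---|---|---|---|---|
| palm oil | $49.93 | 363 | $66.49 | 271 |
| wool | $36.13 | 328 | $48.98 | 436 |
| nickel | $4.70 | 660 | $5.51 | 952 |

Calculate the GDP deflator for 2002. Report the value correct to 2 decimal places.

Nominal GDP 2002 = 66.49·271 + 48.98·436 + 5.51·952 = 44619.59.
Real GDP 2002 (at 1991 prices) = 49.93·271 + 36.13·436 + 4.70·952 = 33758.11.
Deflator = Nominal/Real × 100 = 44619.59/33758.11 × 100 = 132.174.

132.17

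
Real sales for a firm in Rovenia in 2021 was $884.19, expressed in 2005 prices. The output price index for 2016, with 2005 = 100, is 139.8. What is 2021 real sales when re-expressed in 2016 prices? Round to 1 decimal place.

$1,236.1

Real sales in 2016 prices = Real sales in 2005 prices × (P_2016/P_2005) = 884.19 × 1.398 = 1236.10.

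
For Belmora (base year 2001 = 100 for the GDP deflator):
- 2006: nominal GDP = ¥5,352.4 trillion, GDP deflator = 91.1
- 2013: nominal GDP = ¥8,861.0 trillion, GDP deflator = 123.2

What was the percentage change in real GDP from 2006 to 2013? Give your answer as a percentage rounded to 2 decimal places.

22.42%

Deflate each year: 2006 → 5352.4/0.911 = 5875.30; 2013 → 8861.0/1.232 = 7192.37.
So real GDP changed by 7192.37/5875.30 − 1 = 0.2242, i.e. 22.42%.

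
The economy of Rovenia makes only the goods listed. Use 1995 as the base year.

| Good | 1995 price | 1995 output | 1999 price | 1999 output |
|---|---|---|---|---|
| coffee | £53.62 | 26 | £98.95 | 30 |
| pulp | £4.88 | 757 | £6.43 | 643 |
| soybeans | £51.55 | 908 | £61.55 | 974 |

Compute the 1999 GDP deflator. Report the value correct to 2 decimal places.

122.01

Nominal GDP 1999 = 98.95·30 + 6.43·643 + 61.55·974 = 67052.69.
Real GDP 1999 (at 1995 prices) = 53.62·30 + 4.88·643 + 51.55·974 = 54956.14.
Deflator = Nominal/Real × 100 = 67052.69/54956.14 × 100 = 122.011.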